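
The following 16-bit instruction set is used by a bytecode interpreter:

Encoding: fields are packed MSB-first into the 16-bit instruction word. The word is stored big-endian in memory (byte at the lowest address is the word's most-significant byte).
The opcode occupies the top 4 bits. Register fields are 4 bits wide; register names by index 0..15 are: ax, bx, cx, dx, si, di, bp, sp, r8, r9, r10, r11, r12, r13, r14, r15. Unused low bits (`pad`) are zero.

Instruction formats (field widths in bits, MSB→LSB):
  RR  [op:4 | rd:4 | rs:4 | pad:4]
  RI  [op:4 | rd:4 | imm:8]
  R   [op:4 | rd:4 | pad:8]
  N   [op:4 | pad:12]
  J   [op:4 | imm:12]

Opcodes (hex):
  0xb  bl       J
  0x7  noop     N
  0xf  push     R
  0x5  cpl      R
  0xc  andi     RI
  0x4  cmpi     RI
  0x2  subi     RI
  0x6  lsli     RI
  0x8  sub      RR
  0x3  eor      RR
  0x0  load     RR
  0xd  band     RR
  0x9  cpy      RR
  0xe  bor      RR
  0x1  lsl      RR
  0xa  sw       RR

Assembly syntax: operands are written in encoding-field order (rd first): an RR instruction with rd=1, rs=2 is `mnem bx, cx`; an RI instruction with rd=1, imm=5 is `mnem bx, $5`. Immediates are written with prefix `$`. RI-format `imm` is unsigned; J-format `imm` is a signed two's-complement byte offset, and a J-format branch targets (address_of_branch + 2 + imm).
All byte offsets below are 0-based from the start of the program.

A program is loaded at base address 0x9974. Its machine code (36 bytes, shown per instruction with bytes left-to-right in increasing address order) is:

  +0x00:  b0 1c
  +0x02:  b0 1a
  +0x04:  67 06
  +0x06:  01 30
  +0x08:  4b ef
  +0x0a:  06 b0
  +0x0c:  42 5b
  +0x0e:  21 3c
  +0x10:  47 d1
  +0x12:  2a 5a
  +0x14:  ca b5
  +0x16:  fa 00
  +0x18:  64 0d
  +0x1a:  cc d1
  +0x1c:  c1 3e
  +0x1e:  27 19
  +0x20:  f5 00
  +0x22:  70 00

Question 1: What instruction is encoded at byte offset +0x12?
off 0x12: read 2a 5a as big → 0x2a5a
  top 4b → 0x2 → subi [RI]
  rd: (w>>8)&0xf=0xa → r10
  imm: (w>>0)&0xff=0x5a → $90

subi r10, $90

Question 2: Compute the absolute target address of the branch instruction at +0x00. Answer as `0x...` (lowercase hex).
off 0x00: read b0 1c as big → 0xb01c
  opcode bits[15:12]=0xb: bl/J
  imm: (w>>0)&0xfff=0x1c → $28
  target = base 0x9974 + off 0x00 + 2 + imm 28 = 0x9992

0x9992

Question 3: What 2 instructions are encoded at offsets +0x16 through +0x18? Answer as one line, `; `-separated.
push r10; lsli si, $13

@+16  big-endian(fa 00) = 0xfa00
  top 4b → 0xf → push [R]
  rd@[11:8]=0xa ⇒ r10
@+18  big-endian(64 0d) = 0x640d
  top 4b → 0x6 → lsli [RI]
  rd@[11:8]=0x4 ⇒ si
  imm@[7:0]=0xd ⇒ $13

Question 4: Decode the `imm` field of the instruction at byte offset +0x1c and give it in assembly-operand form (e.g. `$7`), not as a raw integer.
[1c] c1 3e → 0xc13e
  opcode bits[15:12]=0xc: andi/RI
  rd@[11:8]=0x1 ⇒ bx
  imm@[7:0]=0x3e ⇒ $62

$62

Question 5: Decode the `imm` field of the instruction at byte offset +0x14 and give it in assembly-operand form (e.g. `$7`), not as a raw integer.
[14] ca b5 → 0xcab5
  top 4b → 0xc → andi [RI]
  rd: (w>>8)&0xf=0xa → r10
  imm: (w>>0)&0xff=0xb5 → $181

$181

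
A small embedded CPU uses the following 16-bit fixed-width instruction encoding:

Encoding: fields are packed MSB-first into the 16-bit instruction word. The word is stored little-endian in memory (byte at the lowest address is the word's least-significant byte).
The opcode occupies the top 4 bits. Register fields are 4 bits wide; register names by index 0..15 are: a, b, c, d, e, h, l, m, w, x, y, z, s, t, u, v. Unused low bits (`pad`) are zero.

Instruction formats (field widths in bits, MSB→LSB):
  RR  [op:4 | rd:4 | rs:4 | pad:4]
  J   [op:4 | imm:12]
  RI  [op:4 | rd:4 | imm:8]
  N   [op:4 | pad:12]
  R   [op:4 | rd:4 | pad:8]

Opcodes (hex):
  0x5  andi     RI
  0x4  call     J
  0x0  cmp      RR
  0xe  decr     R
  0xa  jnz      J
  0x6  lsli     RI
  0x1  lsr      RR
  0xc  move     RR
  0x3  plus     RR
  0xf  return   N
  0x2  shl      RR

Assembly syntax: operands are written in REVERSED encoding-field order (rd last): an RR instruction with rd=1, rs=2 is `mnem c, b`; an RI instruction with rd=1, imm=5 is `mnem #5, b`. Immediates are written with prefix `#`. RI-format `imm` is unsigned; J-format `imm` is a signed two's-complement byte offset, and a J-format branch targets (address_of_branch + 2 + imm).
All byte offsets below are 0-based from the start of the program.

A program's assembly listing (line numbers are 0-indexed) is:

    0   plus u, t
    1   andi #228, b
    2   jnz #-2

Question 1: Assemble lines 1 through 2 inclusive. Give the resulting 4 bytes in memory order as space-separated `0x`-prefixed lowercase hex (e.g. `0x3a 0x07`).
0xe4 0x51 0xfe 0xaf

1. andi fields op=0x5:4|rd=1:4|imm=228:8 → word 51e4h → e4 51
2. jnz fields op=0xa:4|imm=-2:12 → word affeh → fe af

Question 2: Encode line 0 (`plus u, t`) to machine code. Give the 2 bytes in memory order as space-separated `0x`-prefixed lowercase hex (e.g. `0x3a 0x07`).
line 0 (plus): pack op=0x3:4|rd=13:4|rs=14:4|pad=0:4 = 0x3de0; little→ e0 3d

0xe0 0x3d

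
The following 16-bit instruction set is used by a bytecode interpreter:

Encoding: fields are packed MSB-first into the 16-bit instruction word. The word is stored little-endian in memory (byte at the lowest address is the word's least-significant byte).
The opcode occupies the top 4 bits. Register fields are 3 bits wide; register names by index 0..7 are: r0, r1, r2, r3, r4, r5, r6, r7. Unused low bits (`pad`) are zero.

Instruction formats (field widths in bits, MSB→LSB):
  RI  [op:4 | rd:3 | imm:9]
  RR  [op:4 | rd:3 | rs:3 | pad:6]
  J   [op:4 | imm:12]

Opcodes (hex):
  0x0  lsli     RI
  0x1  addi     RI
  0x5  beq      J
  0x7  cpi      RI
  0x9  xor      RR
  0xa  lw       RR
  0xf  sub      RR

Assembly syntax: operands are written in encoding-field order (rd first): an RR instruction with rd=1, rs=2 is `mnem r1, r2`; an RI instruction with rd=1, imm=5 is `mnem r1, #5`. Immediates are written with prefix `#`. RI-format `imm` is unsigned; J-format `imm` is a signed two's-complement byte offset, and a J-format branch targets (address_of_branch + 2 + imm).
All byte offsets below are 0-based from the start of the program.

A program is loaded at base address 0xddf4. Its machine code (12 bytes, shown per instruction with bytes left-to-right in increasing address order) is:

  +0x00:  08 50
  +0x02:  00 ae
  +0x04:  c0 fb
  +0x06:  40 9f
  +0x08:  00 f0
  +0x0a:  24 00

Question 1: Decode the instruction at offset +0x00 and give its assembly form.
off 0x00: read 08 50 as little → 0x5008
  top 4b → 0x5 → beq [J]
  imm@[11:0]=0x8 ⇒ #8

beq #8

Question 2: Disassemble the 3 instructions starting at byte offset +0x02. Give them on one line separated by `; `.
lw r7, r0; sub r5, r7; xor r7, r5

+0x02: 00 ae ⇒ word 0xae00 (little)
  opcode bits[15:12]=0xa: lw/RR
  rd@[11:9]=0x7 ⇒ r7
  rs@[8:6]=0x0 ⇒ r0
+0x04: c0 fb ⇒ word 0xfbc0 (little)
  opcode bits[15:12]=0xf: sub/RR
  rd@[11:9]=0x5 ⇒ r5
  rs@[8:6]=0x7 ⇒ r7
+0x06: 40 9f ⇒ word 0x9f40 (little)
  opcode bits[15:12]=0x9: xor/RR
  rd@[11:9]=0x7 ⇒ r7
  rs@[8:6]=0x5 ⇒ r5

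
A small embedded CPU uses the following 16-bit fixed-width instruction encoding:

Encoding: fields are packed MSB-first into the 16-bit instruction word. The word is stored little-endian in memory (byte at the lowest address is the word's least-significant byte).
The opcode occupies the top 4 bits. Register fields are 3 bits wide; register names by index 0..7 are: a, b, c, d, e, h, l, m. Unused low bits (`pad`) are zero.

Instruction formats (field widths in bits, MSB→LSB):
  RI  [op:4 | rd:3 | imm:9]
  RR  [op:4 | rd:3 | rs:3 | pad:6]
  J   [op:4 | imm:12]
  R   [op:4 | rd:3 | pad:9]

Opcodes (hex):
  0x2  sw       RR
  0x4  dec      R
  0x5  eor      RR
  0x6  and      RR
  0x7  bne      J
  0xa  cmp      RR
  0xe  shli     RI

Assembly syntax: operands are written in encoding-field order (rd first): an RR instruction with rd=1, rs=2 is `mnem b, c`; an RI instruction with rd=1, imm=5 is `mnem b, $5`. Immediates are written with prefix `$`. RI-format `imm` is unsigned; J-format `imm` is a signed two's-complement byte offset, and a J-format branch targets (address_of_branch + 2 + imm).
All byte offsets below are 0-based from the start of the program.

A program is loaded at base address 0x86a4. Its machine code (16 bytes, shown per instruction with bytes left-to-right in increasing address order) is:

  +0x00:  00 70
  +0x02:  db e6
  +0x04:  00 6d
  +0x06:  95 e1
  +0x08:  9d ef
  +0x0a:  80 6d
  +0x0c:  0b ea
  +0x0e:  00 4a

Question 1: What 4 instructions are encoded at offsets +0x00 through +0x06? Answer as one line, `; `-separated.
+0x00: 00 70 ⇒ word 0x7000 (little)
  opcode bits[15:12]=0x7: bne/J
  imm: (w>>0)&0xfff=0x0 → $0
+0x02: db e6 ⇒ word 0xe6db (little)
  opcode bits[15:12]=0xe: shli/RI
  rd: (w>>9)&0x7=0x3 → d
  imm: (w>>0)&0x1ff=0xdb → $219
+0x04: 00 6d ⇒ word 0x6d00 (little)
  opcode bits[15:12]=0x6: and/RR
  rd: (w>>9)&0x7=0x6 → l
  rs: (w>>6)&0x7=0x4 → e
+0x06: 95 e1 ⇒ word 0xe195 (little)
  opcode bits[15:12]=0xe: shli/RI
  rd: (w>>9)&0x7=0x0 → a
  imm: (w>>0)&0x1ff=0x195 → $405

bne $0; shli d, $219; and l, e; shli a, $405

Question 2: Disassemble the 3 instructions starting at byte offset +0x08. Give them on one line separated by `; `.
[08] 9d ef → 0xef9d
  top 4b → 0xe → shli [RI]
  [11:9] rd=7 = m
  [8:0] imm=413 = $413
[0a] 80 6d → 0x6d80
  top 4b → 0x6 → and [RR]
  [11:9] rd=6 = l
  [8:6] rs=6 = l
[0c] 0b ea → 0xea0b
  top 4b → 0xe → shli [RI]
  [11:9] rd=5 = h
  [8:0] imm=11 = $11

shli m, $413; and l, l; shli h, $11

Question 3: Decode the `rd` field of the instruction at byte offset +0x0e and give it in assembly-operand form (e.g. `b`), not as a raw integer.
h

[0e] 00 4a → 0x4a00
  top 4b → 0x4 → dec [R]
  rd@[11:9]=0x5 ⇒ h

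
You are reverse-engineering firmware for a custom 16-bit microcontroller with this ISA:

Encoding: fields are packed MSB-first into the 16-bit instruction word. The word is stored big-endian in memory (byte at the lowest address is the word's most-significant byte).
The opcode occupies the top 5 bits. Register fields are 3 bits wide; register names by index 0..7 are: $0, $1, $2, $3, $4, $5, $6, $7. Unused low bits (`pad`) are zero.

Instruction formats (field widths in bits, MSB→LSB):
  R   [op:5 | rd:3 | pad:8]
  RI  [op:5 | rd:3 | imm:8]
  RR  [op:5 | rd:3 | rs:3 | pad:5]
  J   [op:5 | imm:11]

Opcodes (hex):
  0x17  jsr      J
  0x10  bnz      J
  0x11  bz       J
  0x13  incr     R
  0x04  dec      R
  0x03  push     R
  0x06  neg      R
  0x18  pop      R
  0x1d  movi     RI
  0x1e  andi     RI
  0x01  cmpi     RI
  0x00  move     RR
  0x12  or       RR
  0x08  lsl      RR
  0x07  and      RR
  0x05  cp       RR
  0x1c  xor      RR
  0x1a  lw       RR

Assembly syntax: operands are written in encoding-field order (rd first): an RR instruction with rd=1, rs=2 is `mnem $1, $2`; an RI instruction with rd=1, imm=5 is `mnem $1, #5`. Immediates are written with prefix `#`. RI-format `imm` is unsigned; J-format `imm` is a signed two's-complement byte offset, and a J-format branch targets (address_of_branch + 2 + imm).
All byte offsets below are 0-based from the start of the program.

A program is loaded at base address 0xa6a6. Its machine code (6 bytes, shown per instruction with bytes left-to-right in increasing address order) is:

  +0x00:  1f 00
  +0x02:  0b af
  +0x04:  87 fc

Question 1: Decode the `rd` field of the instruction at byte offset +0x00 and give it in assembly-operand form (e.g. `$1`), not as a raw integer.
off 0x00: read 1f 00 as big → 0x1f00
  op=0x1f00>>11=0x3 ⇒ push (R)
  [10:8] rd=7 = $7

$7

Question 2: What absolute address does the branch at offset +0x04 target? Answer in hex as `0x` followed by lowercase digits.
@+04  big-endian(87 fc) = 0x87fc
  opcode bits[15:11]=0x10: bnz/J
  [10:0] imm=2044 (s11→-4) = #-4
  target = base 0xa6a6 + off 0x04 + 2 + imm -4 = 0xa6a8

0xa6a8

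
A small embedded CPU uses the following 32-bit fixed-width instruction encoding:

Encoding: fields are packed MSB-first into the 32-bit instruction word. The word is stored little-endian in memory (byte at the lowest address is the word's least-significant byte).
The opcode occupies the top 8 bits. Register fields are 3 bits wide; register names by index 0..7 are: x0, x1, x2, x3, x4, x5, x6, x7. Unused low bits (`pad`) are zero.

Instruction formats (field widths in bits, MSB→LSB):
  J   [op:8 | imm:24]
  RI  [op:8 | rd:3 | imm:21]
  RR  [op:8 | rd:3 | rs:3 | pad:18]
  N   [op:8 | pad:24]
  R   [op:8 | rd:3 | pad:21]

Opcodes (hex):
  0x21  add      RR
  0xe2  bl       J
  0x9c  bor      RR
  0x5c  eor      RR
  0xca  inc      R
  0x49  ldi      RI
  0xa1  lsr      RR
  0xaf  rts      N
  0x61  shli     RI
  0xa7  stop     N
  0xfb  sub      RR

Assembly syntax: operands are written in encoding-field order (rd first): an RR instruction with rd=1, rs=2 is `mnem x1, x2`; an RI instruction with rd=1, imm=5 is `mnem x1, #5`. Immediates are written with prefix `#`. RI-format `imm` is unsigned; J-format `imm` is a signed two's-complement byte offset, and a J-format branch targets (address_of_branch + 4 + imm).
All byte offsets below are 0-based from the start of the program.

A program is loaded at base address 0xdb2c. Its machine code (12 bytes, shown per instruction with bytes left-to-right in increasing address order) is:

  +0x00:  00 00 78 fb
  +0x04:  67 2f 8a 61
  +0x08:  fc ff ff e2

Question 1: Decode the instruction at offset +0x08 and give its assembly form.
+0x08: fc ff ff e2 ⇒ word 0xe2fffffc (little)
  op=0xe2fffffc>>24=0xe2 ⇒ bl (J)
  imm: (w>>0)&0xffffff=0xfffffc (s24→-4) → #-4

bl #-4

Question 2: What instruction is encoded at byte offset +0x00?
sub x3, x6

[00] 00 00 78 fb → 0xfb780000
  op=0xfb780000>>24=0xfb ⇒ sub (RR)
  rd: (w>>21)&0x7=0x3 → x3
  rs: (w>>18)&0x7=0x6 → x6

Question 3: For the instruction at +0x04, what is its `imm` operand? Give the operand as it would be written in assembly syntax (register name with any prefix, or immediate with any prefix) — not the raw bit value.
#667495

+0x04: 67 2f 8a 61 ⇒ word 0x618a2f67 (little)
  opcode bits[31:24]=0x61: shli/RI
  rd: (w>>21)&0x7=0x4 → x4
  imm: (w>>0)&0x1fffff=0xa2f67 → #667495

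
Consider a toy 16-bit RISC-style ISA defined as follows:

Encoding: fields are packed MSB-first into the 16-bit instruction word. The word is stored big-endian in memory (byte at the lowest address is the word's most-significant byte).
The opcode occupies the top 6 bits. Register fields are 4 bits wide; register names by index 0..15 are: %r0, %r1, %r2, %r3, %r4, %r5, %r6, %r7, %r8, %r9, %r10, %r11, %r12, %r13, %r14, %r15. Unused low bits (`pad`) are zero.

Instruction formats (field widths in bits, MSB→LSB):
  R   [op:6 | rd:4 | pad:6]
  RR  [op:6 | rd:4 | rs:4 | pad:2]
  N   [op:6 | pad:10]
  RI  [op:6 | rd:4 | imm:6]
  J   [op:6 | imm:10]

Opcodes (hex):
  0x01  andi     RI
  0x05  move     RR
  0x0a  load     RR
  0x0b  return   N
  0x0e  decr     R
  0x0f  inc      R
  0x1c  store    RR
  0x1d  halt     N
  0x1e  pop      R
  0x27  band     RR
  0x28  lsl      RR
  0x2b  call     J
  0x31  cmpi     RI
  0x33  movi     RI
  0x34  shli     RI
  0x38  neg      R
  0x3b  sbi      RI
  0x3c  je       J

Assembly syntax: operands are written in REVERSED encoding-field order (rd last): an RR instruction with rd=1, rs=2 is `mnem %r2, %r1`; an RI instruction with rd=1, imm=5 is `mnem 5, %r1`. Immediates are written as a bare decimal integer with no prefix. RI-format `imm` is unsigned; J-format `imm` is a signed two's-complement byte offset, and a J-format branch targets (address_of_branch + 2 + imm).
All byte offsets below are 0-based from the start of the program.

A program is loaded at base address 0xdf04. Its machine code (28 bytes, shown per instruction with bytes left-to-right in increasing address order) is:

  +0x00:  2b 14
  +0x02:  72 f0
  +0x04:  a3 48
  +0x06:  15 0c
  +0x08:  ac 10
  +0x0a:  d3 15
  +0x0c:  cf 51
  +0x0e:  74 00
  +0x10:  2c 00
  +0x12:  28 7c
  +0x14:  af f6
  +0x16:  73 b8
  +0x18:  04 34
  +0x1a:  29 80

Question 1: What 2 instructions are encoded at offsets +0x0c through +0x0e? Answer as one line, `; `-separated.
movi 17, %r13; halt

off 0x0c: read cf 51 as big → 0xcf51
  opcode bits[15:10]=0x33: movi/RI
  [9:6] rd=13 = %r13
  [5:0] imm=17 = 17
off 0x0e: read 74 00 as big → 0x7400
  opcode bits[15:10]=0x1d: halt/N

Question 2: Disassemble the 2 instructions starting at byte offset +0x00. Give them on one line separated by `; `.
load %r5, %r12; store %r12, %r11

+0x00: 2b 14 ⇒ word 0x2b14 (big)
  op=0x2b14>>10=0xa ⇒ load (RR)
  rd: (w>>6)&0xf=0xc → %r12
  rs: (w>>2)&0xf=0x5 → %r5
+0x02: 72 f0 ⇒ word 0x72f0 (big)
  op=0x72f0>>10=0x1c ⇒ store (RR)
  rd: (w>>6)&0xf=0xb → %r11
  rs: (w>>2)&0xf=0xc → %r12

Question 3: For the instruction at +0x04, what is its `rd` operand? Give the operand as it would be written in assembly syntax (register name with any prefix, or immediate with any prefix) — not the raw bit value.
%r13

+0x04: a3 48 ⇒ word 0xa348 (big)
  top 6b → 0x28 → lsl [RR]
  rd@[9:6]=0xd ⇒ %r13
  rs@[5:2]=0x2 ⇒ %r2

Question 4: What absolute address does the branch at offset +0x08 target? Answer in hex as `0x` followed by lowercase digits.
[08] ac 10 → 0xac10
  top 6b → 0x2b → call [J]
  [9:0] imm=16 = 16
  target = base 0xdf04 + off 0x08 + 2 + imm 16 = 0xdf1e

0xdf1e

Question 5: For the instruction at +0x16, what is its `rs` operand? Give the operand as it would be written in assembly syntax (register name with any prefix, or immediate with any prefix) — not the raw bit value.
%r14

[16] 73 b8 → 0x73b8
  top 6b → 0x1c → store [RR]
  [9:6] rd=14 = %r14
  [5:2] rs=14 = %r14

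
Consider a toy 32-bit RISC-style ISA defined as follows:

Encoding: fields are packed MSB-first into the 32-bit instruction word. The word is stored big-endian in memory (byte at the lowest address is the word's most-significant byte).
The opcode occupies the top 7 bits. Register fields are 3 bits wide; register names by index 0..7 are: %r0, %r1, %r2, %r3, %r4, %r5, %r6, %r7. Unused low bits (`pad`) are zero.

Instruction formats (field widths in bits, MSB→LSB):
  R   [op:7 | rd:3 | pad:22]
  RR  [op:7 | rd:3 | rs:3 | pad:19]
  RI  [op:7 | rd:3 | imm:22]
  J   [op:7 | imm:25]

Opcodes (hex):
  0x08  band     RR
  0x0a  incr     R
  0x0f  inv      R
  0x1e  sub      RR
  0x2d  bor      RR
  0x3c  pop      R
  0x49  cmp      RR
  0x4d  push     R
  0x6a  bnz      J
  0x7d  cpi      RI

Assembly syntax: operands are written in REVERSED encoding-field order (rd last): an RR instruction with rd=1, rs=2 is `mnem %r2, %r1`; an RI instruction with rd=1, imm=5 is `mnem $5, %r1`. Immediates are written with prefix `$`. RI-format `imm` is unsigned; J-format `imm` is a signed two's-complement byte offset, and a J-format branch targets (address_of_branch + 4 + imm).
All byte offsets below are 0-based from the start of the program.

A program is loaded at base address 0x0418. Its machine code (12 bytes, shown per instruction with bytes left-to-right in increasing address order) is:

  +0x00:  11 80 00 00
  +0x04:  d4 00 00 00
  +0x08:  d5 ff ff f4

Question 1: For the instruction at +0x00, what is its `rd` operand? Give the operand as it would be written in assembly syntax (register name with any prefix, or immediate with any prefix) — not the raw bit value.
%r6

@+00  big-endian(11 80 00 00) = 0x11800000
  opcode bits[31:25]=0x8: band/RR
  [24:22] rd=6 = %r6
  [21:19] rs=0 = %r0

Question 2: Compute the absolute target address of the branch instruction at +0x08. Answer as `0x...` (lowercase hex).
0x0418

[08] d5 ff ff f4 → 0xd5fffff4
  opcode bits[31:25]=0x6a: bnz/J
  imm@[24:0]=0x1fffff4 (s25→-12) ⇒ $-12
  target = base 0x0418 + off 0x08 + 4 + imm -12 = 0x0418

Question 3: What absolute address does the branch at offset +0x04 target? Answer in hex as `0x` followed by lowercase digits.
@+04  big-endian(d4 00 00 00) = 0xd4000000
  op=0xd4000000>>25=0x6a ⇒ bnz (J)
  [24:0] imm=0 = $0
  target = base 0x0418 + off 0x04 + 4 + imm 0 = 0x0420

0x0420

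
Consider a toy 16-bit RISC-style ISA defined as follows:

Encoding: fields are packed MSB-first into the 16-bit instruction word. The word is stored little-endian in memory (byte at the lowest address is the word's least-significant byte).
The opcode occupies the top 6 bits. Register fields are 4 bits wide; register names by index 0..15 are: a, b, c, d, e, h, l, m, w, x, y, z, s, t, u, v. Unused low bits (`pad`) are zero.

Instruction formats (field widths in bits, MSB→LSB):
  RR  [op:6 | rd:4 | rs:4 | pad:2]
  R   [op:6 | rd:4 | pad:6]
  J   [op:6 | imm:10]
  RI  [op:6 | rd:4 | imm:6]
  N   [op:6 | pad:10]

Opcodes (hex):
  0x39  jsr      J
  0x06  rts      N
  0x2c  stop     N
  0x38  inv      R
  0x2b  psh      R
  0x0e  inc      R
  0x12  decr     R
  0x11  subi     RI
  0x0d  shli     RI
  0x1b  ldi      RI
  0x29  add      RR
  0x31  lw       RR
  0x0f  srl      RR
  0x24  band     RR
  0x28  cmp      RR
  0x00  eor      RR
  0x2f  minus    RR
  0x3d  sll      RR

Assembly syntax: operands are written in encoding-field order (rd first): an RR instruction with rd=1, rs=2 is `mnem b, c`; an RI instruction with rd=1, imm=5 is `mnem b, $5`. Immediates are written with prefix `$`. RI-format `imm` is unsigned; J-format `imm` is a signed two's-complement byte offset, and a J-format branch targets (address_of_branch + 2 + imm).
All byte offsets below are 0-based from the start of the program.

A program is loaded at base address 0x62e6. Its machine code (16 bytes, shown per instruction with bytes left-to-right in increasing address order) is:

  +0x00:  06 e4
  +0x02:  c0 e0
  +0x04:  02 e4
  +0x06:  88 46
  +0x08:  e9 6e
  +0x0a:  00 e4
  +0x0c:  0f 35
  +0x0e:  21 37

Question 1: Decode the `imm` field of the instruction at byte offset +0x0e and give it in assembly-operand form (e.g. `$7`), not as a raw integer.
+0x0e: 21 37 ⇒ word 0x3721 (little)
  top 6b → 0xd → shli [RI]
  rd: (w>>6)&0xf=0xc → s
  imm: (w>>0)&0x3f=0x21 → $33

$33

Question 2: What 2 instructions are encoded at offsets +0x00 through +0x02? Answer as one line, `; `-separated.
jsr $6; inv d

+0x00: 06 e4 ⇒ word 0xe406 (little)
  top 6b → 0x39 → jsr [J]
  imm: (w>>0)&0x3ff=0x6 → $6
+0x02: c0 e0 ⇒ word 0xe0c0 (little)
  top 6b → 0x38 → inv [R]
  rd: (w>>6)&0xf=0x3 → d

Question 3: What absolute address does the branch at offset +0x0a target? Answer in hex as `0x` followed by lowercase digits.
0x62f2

+0x0a: 00 e4 ⇒ word 0xe400 (little)
  opcode bits[15:10]=0x39: jsr/J
  imm@[9:0]=0x0 ⇒ $0
  target = base 0x62e6 + off 0x0a + 2 + imm 0 = 0x62f2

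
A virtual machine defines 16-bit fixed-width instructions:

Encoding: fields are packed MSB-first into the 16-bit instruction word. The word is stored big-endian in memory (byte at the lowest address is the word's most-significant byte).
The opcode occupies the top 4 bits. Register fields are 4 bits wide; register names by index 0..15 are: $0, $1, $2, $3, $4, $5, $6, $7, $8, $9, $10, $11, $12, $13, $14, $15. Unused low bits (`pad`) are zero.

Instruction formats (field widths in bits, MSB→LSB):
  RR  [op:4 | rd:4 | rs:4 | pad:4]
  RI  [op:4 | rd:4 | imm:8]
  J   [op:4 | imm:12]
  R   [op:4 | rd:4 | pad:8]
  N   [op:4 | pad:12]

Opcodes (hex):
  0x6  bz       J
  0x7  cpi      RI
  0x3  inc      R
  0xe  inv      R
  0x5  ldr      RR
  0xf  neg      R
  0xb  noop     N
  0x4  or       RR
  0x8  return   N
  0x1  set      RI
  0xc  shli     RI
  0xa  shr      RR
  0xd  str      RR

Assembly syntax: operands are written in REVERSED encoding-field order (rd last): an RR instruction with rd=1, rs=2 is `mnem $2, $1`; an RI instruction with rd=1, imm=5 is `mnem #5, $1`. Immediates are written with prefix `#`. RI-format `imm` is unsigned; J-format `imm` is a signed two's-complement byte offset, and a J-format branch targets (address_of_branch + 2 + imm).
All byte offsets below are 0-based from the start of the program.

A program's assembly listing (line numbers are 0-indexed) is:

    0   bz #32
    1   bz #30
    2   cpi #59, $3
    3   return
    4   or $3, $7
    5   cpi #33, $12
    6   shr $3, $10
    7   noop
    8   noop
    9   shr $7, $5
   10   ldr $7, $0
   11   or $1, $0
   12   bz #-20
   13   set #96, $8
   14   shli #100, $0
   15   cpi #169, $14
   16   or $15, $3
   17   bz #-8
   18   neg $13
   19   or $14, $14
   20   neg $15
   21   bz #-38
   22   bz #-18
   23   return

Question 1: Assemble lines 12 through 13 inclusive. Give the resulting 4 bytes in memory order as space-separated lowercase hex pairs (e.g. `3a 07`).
6f ec 18 60

12. bz fields op=0x6:4|imm=-20:12 → word 6fech → 6f ec
13. set fields op=0x1:4|rd=8:4|imm=96:8 → word 1860h → 18 60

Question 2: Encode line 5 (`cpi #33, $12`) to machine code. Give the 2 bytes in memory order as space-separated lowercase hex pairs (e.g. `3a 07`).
7c 21

line 5 (cpi): pack op=0x7:4|rd=12:4|imm=33:8 = 0x7c21; big→ 7c 21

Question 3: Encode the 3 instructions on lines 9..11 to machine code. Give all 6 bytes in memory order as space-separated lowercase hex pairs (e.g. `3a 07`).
a5 70 50 70 40 10

L9: shr op=0xa:4|rd=5:4|rs=7:4|pad=0:4 ⇒ 0xa570 ⇒ big a5 70
L10: ldr op=0x5:4|rd=0:4|rs=7:4|pad=0:4 ⇒ 0x5070 ⇒ big 50 70
L11: or op=0x4:4|rd=0:4|rs=1:4|pad=0:4 ⇒ 0x4010 ⇒ big 40 10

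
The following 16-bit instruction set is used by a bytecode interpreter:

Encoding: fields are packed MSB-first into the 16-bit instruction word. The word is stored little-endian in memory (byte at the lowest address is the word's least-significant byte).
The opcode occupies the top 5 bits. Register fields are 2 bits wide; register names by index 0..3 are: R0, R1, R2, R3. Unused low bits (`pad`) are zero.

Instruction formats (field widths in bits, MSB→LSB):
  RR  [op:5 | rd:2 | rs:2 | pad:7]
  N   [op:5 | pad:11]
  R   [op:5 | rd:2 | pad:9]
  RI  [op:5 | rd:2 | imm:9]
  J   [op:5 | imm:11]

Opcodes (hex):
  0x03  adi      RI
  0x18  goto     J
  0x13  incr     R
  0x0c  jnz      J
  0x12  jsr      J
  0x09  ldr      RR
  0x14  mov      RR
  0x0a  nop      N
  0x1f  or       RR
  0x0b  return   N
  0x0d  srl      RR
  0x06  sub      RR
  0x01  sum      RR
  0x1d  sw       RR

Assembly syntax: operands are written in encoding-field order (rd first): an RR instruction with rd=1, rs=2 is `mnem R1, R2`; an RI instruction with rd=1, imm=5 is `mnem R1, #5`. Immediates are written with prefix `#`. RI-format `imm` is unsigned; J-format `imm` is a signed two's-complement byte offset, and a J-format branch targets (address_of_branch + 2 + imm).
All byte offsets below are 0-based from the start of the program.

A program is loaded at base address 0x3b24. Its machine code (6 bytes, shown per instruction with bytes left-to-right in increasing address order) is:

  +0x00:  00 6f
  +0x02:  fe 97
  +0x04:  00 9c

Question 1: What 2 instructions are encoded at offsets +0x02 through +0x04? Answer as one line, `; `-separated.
jsr #-2; incr R2

off 0x02: read fe 97 as little → 0x97fe
  top 5b → 0x12 → jsr [J]
  imm: (w>>0)&0x7ff=0x7fe (s11→-2) → #-2
off 0x04: read 00 9c as little → 0x9c00
  top 5b → 0x13 → incr [R]
  rd: (w>>9)&0x3=0x2 → R2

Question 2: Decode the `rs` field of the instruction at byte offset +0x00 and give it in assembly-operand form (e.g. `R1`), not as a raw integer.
R2

@+00  little-endian(00 6f) = 0x6f00
  op=0x6f00>>11=0xd ⇒ srl (RR)
  rd: (w>>9)&0x3=0x3 → R3
  rs: (w>>7)&0x3=0x2 → R2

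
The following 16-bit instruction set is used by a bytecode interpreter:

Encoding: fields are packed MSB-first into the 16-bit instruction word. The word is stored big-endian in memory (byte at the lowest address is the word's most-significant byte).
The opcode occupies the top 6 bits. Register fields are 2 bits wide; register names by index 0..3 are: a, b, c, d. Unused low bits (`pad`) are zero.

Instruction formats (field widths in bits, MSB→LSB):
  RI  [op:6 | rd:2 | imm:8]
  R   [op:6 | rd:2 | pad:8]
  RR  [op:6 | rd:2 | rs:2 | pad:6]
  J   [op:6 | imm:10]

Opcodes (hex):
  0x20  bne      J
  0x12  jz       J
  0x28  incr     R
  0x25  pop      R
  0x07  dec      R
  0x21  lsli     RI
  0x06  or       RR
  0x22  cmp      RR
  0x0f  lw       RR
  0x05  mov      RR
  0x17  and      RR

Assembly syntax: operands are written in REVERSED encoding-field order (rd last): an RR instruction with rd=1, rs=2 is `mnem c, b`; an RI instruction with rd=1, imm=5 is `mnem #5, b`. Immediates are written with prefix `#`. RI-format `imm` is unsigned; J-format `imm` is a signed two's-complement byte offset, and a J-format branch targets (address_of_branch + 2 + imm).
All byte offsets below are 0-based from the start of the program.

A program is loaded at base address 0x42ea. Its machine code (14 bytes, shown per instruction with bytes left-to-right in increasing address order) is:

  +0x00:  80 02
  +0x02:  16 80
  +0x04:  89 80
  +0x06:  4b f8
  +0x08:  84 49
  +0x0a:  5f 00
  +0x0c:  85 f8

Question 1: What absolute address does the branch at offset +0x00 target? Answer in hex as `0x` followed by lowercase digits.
0x42ee

off 0x00: read 80 02 as big → 0x8002
  op=0x8002>>10=0x20 ⇒ bne (J)
  imm@[9:0]=0x2 ⇒ #2
  target = base 0x42ea + off 0x00 + 2 + imm 2 = 0x42ee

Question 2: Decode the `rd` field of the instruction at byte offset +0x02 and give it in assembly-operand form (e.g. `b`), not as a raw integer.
c

[02] 16 80 → 0x1680
  opcode bits[15:10]=0x5: mov/RR
  rd@[9:8]=0x2 ⇒ c
  rs@[7:6]=0x2 ⇒ c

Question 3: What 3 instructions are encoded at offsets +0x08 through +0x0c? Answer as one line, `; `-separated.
+0x08: 84 49 ⇒ word 0x8449 (big)
  op=0x8449>>10=0x21 ⇒ lsli (RI)
  rd: (w>>8)&0x3=0x0 → a
  imm: (w>>0)&0xff=0x49 → #73
+0x0a: 5f 00 ⇒ word 0x5f00 (big)
  op=0x5f00>>10=0x17 ⇒ and (RR)
  rd: (w>>8)&0x3=0x3 → d
  rs: (w>>6)&0x3=0x0 → a
+0x0c: 85 f8 ⇒ word 0x85f8 (big)
  op=0x85f8>>10=0x21 ⇒ lsli (RI)
  rd: (w>>8)&0x3=0x1 → b
  imm: (w>>0)&0xff=0xf8 → #248

lsli #73, a; and a, d; lsli #248, b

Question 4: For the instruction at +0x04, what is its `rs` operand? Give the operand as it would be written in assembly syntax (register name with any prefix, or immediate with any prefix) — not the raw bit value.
c

+0x04: 89 80 ⇒ word 0x8980 (big)
  op=0x8980>>10=0x22 ⇒ cmp (RR)
  rd: (w>>8)&0x3=0x1 → b
  rs: (w>>6)&0x3=0x2 → c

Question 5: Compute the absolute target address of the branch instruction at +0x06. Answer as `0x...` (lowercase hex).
off 0x06: read 4b f8 as big → 0x4bf8
  opcode bits[15:10]=0x12: jz/J
  imm: (w>>0)&0x3ff=0x3f8 (s10→-8) → #-8
  target = base 0x42ea + off 0x06 + 2 + imm -8 = 0x42ea

0x42ea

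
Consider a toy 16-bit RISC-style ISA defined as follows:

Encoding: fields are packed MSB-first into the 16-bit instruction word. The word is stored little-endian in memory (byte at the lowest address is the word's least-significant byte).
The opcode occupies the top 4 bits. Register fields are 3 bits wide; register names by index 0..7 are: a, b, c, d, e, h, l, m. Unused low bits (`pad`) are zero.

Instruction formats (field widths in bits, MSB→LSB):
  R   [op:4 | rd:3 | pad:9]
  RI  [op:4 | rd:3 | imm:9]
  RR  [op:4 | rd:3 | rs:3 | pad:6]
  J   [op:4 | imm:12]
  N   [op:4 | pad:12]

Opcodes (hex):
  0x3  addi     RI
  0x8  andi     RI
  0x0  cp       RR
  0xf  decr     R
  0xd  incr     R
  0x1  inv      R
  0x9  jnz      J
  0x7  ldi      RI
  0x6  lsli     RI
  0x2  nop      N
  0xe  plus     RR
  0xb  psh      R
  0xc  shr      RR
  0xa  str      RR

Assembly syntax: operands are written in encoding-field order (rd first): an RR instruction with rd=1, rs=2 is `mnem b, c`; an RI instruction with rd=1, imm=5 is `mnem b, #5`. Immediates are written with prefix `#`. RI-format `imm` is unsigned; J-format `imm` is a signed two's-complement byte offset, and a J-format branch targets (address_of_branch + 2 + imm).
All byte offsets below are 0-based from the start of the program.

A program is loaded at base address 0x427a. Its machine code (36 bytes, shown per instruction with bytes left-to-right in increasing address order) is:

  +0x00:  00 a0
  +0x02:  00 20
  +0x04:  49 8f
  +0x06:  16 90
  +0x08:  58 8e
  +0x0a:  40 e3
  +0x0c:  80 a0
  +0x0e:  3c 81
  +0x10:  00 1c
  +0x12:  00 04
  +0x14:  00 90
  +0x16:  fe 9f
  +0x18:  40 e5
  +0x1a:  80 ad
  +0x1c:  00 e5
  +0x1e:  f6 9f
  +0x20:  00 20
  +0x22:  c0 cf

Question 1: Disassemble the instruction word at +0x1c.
plus c, e

+0x1c: 00 e5 ⇒ word 0xe500 (little)
  op=0xe500>>12=0xe ⇒ plus (RR)
  rd@[11:9]=0x2 ⇒ c
  rs@[8:6]=0x4 ⇒ e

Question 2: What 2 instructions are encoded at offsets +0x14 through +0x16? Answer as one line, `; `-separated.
jnz #0; jnz #-2

off 0x14: read 00 90 as little → 0x9000
  op=0x9000>>12=0x9 ⇒ jnz (J)
  imm@[11:0]=0x0 ⇒ #0
off 0x16: read fe 9f as little → 0x9ffe
  op=0x9ffe>>12=0x9 ⇒ jnz (J)
  imm@[11:0]=0xffe (s12→-2) ⇒ #-2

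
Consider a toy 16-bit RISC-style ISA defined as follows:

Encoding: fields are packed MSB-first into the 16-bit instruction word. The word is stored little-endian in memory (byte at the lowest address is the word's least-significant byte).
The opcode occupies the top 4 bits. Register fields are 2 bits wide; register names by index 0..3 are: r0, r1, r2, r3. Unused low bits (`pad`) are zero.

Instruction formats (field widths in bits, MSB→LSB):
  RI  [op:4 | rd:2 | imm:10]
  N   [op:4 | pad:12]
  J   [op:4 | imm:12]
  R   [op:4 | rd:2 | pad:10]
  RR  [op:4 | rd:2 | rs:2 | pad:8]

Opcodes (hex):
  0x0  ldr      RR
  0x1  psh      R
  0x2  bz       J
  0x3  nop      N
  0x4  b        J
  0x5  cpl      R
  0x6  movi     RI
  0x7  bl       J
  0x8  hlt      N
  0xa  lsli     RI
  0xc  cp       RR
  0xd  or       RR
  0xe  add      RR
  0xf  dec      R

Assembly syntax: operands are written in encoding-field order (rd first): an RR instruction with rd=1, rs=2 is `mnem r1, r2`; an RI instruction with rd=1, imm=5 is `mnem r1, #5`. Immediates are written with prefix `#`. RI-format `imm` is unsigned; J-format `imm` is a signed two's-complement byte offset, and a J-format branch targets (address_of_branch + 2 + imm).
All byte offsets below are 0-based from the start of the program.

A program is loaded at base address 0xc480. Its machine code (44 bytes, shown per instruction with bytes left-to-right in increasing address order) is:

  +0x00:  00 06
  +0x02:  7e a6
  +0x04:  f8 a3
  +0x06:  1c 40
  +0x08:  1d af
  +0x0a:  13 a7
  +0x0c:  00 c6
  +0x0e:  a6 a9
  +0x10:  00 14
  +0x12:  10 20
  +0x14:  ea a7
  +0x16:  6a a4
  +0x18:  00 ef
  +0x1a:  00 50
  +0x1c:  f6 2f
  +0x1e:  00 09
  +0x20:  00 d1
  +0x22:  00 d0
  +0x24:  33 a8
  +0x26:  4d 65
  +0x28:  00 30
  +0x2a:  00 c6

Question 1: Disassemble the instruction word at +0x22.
or r0, r0

@+22  little-endian(00 d0) = 0xd000
  opcode bits[15:12]=0xd: or/RR
  rd@[11:10]=0x0 ⇒ r0
  rs@[9:8]=0x0 ⇒ r0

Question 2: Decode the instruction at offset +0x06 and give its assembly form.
b #28

@+06  little-endian(1c 40) = 0x401c
  top 4b → 0x4 → b [J]
  imm@[11:0]=0x1c ⇒ #28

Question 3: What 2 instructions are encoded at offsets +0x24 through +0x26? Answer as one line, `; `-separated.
[24] 33 a8 → 0xa833
  op=0xa833>>12=0xa ⇒ lsli (RI)
  rd: (w>>10)&0x3=0x2 → r2
  imm: (w>>0)&0x3ff=0x33 → #51
[26] 4d 65 → 0x654d
  op=0x654d>>12=0x6 ⇒ movi (RI)
  rd: (w>>10)&0x3=0x1 → r1
  imm: (w>>0)&0x3ff=0x14d → #333

lsli r2, #51; movi r1, #333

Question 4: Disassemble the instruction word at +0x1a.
[1a] 00 50 → 0x5000
  op=0x5000>>12=0x5 ⇒ cpl (R)
  rd: (w>>10)&0x3=0x0 → r0

cpl r0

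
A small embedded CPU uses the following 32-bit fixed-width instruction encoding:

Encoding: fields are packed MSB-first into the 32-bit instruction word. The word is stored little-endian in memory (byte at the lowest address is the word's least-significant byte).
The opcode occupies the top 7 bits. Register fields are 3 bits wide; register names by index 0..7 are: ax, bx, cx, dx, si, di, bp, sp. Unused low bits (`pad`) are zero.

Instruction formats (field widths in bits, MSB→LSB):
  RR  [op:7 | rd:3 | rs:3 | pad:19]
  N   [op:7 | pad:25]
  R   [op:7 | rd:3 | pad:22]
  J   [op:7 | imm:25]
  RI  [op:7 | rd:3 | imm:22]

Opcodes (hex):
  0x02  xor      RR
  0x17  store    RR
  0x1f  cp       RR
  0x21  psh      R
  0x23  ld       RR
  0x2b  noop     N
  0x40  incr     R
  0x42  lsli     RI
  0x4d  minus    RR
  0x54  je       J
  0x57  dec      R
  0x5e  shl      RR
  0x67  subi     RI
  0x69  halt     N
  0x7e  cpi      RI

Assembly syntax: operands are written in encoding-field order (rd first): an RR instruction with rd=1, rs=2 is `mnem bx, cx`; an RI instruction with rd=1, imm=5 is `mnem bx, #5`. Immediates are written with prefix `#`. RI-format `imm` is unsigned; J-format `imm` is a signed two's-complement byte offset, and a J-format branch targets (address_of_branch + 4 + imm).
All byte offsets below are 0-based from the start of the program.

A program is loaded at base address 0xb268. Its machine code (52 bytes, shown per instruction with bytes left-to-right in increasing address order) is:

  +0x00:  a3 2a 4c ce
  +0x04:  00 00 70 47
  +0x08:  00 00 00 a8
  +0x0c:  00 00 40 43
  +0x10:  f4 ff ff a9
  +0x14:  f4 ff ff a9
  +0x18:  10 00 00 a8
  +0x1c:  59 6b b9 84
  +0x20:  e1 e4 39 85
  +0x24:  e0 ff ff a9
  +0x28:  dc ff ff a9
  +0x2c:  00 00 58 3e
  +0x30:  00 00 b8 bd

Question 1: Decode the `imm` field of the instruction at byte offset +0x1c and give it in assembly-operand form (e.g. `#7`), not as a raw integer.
+0x1c: 59 6b b9 84 ⇒ word 0x84b96b59 (little)
  top 7b → 0x42 → lsli [RI]
  rd@[24:22]=0x2 ⇒ cx
  imm@[21:0]=0x396b59 ⇒ #3763033

#3763033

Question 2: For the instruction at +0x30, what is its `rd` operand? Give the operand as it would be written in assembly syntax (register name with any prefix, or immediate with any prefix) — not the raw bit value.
[30] 00 00 b8 bd → 0xbdb80000
  opcode bits[31:25]=0x5e: shl/RR
  [24:22] rd=6 = bp
  [21:19] rs=7 = sp

bp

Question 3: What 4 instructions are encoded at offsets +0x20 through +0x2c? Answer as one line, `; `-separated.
lsli si, #3794145; je #-32; je #-36; cp bx, dx

off 0x20: read e1 e4 39 85 as little → 0x8539e4e1
  op=0x8539e4e1>>25=0x42 ⇒ lsli (RI)
  rd@[24:22]=0x4 ⇒ si
  imm@[21:0]=0x39e4e1 ⇒ #3794145
off 0x24: read e0 ff ff a9 as little → 0xa9ffffe0
  op=0xa9ffffe0>>25=0x54 ⇒ je (J)
  imm@[24:0]=0x1ffffe0 (s25→-32) ⇒ #-32
off 0x28: read dc ff ff a9 as little → 0xa9ffffdc
  op=0xa9ffffdc>>25=0x54 ⇒ je (J)
  imm@[24:0]=0x1ffffdc (s25→-36) ⇒ #-36
off 0x2c: read 00 00 58 3e as little → 0x3e580000
  op=0x3e580000>>25=0x1f ⇒ cp (RR)
  rd@[24:22]=0x1 ⇒ bx
  rs@[21:19]=0x3 ⇒ dx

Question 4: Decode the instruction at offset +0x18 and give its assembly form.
je #16

@+18  little-endian(10 00 00 a8) = 0xa8000010
  top 7b → 0x54 → je [J]
  [24:0] imm=16 = #16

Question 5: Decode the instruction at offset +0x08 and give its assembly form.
je #0

@+08  little-endian(00 00 00 a8) = 0xa8000000
  op=0xa8000000>>25=0x54 ⇒ je (J)
  [24:0] imm=0 = #0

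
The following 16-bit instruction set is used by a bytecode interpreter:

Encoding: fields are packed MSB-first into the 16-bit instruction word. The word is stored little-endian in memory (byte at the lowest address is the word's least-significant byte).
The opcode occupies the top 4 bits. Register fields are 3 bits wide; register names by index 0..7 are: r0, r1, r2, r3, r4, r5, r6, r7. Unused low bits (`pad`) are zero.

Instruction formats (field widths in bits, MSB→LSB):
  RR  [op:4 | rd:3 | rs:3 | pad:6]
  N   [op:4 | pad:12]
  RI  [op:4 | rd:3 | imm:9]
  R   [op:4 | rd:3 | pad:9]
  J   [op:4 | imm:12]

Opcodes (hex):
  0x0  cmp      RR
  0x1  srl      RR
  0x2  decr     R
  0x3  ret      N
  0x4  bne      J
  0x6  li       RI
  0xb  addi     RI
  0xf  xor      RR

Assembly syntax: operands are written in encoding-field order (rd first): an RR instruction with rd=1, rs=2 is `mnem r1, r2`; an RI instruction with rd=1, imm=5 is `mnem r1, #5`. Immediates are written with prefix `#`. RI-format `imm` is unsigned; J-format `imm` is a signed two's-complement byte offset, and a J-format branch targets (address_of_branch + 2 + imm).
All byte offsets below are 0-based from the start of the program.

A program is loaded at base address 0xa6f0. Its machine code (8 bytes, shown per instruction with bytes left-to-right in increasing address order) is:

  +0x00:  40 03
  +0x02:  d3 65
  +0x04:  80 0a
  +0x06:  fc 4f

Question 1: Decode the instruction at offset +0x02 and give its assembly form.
li r2, #467

@+02  little-endian(d3 65) = 0x65d3
  top 4b → 0x6 → li [RI]
  [11:9] rd=2 = r2
  [8:0] imm=467 = #467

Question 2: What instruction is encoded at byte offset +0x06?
bne #-4

@+06  little-endian(fc 4f) = 0x4ffc
  op=0x4ffc>>12=0x4 ⇒ bne (J)
  imm@[11:0]=0xffc (s12→-4) ⇒ #-4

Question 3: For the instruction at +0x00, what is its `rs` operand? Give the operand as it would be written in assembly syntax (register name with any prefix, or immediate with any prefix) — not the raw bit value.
r5

off 0x00: read 40 03 as little → 0x0340
  op=0x0340>>12=0x0 ⇒ cmp (RR)
  rd@[11:9]=0x1 ⇒ r1
  rs@[8:6]=0x5 ⇒ r5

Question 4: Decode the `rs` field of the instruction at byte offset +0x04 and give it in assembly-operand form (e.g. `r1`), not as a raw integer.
@+04  little-endian(80 0a) = 0x0a80
  top 4b → 0x0 → cmp [RR]
  rd: (w>>9)&0x7=0x5 → r5
  rs: (w>>6)&0x7=0x2 → r2

r2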